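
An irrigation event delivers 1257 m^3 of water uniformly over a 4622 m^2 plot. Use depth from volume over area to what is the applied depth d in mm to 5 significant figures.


Approach: apply depth from volume over area, d = (V/A)*1000.
d = (1257 / 4622) * 1000 = 271.96 mm
Therefore the applied depth d = 271.96 mm.


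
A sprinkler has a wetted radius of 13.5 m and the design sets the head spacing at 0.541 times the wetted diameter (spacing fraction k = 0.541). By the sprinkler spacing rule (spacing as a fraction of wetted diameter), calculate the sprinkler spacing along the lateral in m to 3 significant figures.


Approach: apply the sprinkler spacing rule (spacing as a fraction of wetted diameter), S = k*(2*R).
S = 0.541 * (2 * 13.5) = 14.6 m
Therefore the sprinkler spacing along the lateral = 14.6 m.


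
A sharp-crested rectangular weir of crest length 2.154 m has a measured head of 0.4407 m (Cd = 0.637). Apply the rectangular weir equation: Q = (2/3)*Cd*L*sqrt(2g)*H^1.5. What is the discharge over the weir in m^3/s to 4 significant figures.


Q = (2/3)*0.637*2.154*sqrt(2*9.81)*0.4407^1.5 = 1.185 m^3/s
Therefore the discharge over the weir = 1.185 m^3/s.


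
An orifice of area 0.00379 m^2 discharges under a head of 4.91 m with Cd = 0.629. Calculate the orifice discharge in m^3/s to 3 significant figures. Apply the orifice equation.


Approach: apply the orifice equation, Q = Cd*A*sqrt(2*g*h).
Q = 0.629 * 0.00379 * sqrt(2*9.81*4.91) = 0.0234 m^3/s
Therefore the orifice discharge = 0.0234 m^3/s.


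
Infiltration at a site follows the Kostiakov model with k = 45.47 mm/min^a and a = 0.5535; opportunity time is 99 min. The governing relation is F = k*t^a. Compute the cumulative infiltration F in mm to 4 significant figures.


F = 45.47 * 99^0.5535 = 578.5 mm
Therefore the cumulative infiltration F = 578.5 mm.


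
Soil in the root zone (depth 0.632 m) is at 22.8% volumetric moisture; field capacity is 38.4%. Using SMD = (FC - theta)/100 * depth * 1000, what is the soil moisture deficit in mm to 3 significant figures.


SMD = (38.4 - 22.8)/100 * 0.632 * 1000 = 98.6 mm
Therefore the soil moisture deficit = 98.6 mm.


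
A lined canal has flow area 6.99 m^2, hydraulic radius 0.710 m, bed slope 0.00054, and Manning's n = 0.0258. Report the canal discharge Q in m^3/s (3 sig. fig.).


Approach: apply Manning's equation, Q = (1/n)*A*R^(2/3)*S^(1/2).
Q = (1/0.0258) * 6.99 * 0.710^(2/3) * 0.00054^(1/2) = 5.01 m^3/s
Therefore the canal discharge Q = 5.01 m^3/s.


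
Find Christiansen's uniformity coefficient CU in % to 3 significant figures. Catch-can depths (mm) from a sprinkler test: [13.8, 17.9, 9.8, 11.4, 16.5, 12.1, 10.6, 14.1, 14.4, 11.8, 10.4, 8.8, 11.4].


Approach: apply Christiansen's uniformity coefficient, CU = (1 - mean_abs_deviation/mean)*100.
mean = 12.538 mm
mean |d_i - mean| = 2.1550 mm
CU = (1 - 2.1550/12.538)*100 = 82.8 %
Therefore Christiansen's uniformity coefficient CU = 82.8 %.


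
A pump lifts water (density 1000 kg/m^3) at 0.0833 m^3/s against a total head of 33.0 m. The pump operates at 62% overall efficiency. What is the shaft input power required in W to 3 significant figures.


Approach: apply hydraulic power then efficiency conversion, P = rho*g*Q*H; P_in = P/eta.
Step 1 — hydraulic power (P = rho*g*Q*H):
  P = 1000 * 9.81 * 0.0833 * 33.0 = 26967 W
Step 2 — input power: P_in = P/eta = 26967 / 0.62 = 43500 W
Therefore the shaft input power required = 43500 W.


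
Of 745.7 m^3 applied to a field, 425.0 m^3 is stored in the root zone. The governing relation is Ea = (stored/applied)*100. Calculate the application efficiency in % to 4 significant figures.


Ea = (425.0/745.7)*100 = 56.99 %
Therefore the application efficiency = 56.99 %.


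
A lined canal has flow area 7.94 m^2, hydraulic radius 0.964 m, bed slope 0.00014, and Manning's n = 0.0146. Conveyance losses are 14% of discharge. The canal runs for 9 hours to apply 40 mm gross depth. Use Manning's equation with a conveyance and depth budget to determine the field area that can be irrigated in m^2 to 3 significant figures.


Approach: apply Manning's equation with a conveyance and depth budget, Q = (1/n)*A*R^(2/3)*S^(1/2); Q_field = Q*(1-loss); Area = Q_field*t/(d/1000).
Step 1 — canal discharge (Manning's equation):
  Q = (1/0.0146) * 7.94 * 0.964^(2/3) * 0.00014^(1/2) = 6.2794 m^3/s
Step 2 — delivered flow: Q_field = 6.2794*(1 - 14/100) = 5.4003 m^3/s
Step 3 — volume delivered: V = 5.4003 * 9*3600 = 174970 m^3
Step 4 — area served: A = V / (depth/1000) = 174970 / 0.04 = 4370000 m^2
Therefore the field area that can be irrigated = 4370000 m^2.


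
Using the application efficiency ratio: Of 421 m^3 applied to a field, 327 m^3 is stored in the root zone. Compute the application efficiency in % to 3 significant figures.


Approach: apply the application efficiency ratio, Ea = (stored/applied)*100.
Ea = (327/421)*100 = 77.7 %
Therefore the application efficiency = 77.7 %.


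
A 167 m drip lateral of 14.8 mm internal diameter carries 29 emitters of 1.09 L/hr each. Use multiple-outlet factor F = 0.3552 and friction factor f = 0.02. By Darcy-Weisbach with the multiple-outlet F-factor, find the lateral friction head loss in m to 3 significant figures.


Approach: apply Darcy-Weisbach with the multiple-outlet F-factor, Q = n*q/(3600*1000) m^3/s; v = Q/A; hf = F*f*(L/D)*(v^2/(2g)).
Q = 29*1.09/(3600*1000) = 8.7806e-06 m^3/s
A = pi*(14.8e-3/2)^2 = 1.7203e-04 m^2, so v = Q/A = 0.051040 m/s
hf = 0.3552*0.02*(167/0.0148)*(0.051040^2/(2*9.81)) = 0.0106 m
Therefore the lateral friction head loss = 0.0106 m.


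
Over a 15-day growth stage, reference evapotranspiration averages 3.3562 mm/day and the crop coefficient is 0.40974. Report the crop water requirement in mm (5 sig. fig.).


Approach: apply the crop water requirement relation, CWR = ET0 * Kc * days.
CWR = 3.3562 * 0.40974 * 15 = 20.628 mm
Therefore the crop water requirement = 20.628 mm.


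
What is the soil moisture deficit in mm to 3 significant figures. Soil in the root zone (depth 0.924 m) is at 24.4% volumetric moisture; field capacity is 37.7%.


Approach: apply the soil moisture deficit relation, SMD = (FC - theta)/100 * depth * 1000.
SMD = (37.7 - 24.4)/100 * 0.924 * 1000 = 123 mm
Therefore the soil moisture deficit = 123 mm.


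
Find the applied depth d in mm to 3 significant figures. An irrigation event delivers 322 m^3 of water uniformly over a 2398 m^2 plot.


Approach: apply depth from volume over area, d = (V/A)*1000.
d = (322 / 2398) * 1000 = 134 mm
Therefore the applied depth d = 134 mm.


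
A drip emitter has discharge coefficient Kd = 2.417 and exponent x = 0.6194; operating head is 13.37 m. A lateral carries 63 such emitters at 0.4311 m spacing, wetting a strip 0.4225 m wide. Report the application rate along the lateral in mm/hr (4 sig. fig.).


Approach: apply the emitter equation with a lateral mass balance, q = Kd*h^x; Q = n*q; rate = Q/(n*spacing*width).
Step 1 — single emitter flow (q = Kd*h^x):
  q = 2.417 * 13.37^0.6194 = 12.0449 L/hr
Step 2 — total lateral flow: Q = 63 * 12.0449 = 758.827 L/hr
Step 3 — wetted area: A = 63 * 0.4311 * 0.4225 = 11.4748 m^2
Step 4 — application rate: Q/A = 758.827/11.4748 = 66.13 mm/hr
Therefore the application rate along the lateral = 66.13 mm/hr.


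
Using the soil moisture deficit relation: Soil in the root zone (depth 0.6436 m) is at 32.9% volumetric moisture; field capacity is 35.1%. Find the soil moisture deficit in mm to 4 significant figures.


Approach: apply the soil moisture deficit relation, SMD = (FC - theta)/100 * depth * 1000.
SMD = (35.1 - 32.9)/100 * 0.6436 * 1000 = 14.16 mm
Therefore the soil moisture deficit = 14.16 mm.


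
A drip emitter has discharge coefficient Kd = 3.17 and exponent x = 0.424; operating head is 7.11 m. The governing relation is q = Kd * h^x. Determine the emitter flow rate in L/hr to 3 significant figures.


q = 3.17 * 7.11^0.424 = 7.28 L/hr
Therefore the emitter flow rate = 7.28 L/hr.


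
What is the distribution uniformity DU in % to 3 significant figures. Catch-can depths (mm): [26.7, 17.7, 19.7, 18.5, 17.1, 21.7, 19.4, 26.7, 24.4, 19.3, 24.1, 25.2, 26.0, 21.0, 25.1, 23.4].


Approach: apply the low-quarter distribution uniformity, DU = (mean of lowest quarter of readings / overall mean)*100.
sorted lowest 4 of 16: [17.1, 17.7, 18.5, 19.3] -> mean = 18.150 mm
overall mean = 22.250 mm
DU = (18.150/22.250)*100 = 81.6 %
Therefore the distribution uniformity DU = 81.6 %.


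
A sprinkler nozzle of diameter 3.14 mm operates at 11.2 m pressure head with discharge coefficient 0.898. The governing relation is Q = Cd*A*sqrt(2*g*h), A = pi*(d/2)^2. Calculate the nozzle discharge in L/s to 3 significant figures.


A = pi*(3.14e-3/2)^2 = 7.7437e-06 m^2
Q = 0.898 * 7.7437e-06 * sqrt(2*9.81*11.2) * 1000 = 0.103 L/s
Therefore the nozzle discharge = 0.103 L/s.


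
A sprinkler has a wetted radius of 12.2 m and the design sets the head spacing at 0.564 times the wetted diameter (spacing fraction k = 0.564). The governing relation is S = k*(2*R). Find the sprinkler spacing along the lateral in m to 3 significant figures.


S = 0.564 * (2 * 12.2) = 13.8 m
Therefore the sprinkler spacing along the lateral = 13.8 m.


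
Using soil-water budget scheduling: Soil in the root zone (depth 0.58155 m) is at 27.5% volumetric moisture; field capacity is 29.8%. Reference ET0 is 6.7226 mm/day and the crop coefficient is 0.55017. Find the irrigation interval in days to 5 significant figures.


Approach: apply soil-water budget scheduling, SMD = (FC-theta)/100*depth*1000; ETc = ET0*Kc; interval = SMD/ETc.
Step 1 — soil moisture deficit:
  SMD = (29.8 - 27.5)/100 * 0.58155 * 1000 = 13.37565 mm
Step 2 — daily crop ET (ETc = ET0*Kc):
  ETc = 6.7226 * 0.55017 = 3.698573 mm/day
Step 3 — irrigation interval (SMD/ETc):
  interval = 13.37565 / 3.698573 = 3.6164 days
Therefore the irrigation interval = 3.6164 days.


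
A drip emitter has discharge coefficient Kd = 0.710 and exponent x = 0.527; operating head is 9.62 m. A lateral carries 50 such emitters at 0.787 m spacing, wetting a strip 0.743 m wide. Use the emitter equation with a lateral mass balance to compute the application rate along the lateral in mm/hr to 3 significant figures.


Approach: apply the emitter equation with a lateral mass balance, q = Kd*h^x; Q = n*q; rate = Q/(n*spacing*width).
Step 1 — single emitter flow (q = Kd*h^x):
  q = 0.710 * 9.62^0.527 = 2.3409 L/hr
Step 2 — total lateral flow: Q = 50 * 2.3409 = 117.05 L/hr
Step 3 — wetted area: A = 50 * 0.787 * 0.743 = 29.237 m^2
Step 4 — application rate: Q/A = 117.05/29.237 = 4.00 mm/hr
Therefore the application rate along the lateral = 4.00 mm/hr.


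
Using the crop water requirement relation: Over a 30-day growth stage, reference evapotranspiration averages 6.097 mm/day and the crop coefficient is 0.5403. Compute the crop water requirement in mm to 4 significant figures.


Approach: apply the crop water requirement relation, CWR = ET0 * Kc * days.
CWR = 6.097 * 0.5403 * 30 = 98.83 mm
Therefore the crop water requirement = 98.83 mm.


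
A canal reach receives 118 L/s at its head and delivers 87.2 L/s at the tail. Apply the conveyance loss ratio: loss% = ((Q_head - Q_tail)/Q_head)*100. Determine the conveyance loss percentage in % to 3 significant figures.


loss = ((118 - 87.2)/118)*100 = 26.1 %
Therefore the conveyance loss percentage = 26.1 %.


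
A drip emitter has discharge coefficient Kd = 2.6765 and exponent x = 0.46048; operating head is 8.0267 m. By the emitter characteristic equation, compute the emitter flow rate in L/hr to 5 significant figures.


Approach: apply the emitter characteristic equation, q = Kd * h^x.
q = 2.6765 * 8.0267^0.46048 = 6.9837 L/hr
Therefore the emitter flow rate = 6.9837 L/hr.


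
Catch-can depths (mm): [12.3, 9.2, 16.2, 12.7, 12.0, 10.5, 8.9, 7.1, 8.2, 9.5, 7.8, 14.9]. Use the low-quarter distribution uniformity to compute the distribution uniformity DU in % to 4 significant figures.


Approach: apply the low-quarter distribution uniformity, DU = (mean of lowest quarter of readings / overall mean)*100.
sorted lowest 3 of 12: [7.1, 7.8, 8.2] -> mean = 7.70000 mm
overall mean = 10.7750 mm
DU = (7.70000/10.7750)*100 = 71.46 %
Therefore the distribution uniformity DU = 71.46 %.


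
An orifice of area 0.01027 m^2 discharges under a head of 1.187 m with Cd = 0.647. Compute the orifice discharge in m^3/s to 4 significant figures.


Approach: apply the orifice equation, Q = Cd*A*sqrt(2*g*h).
Q = 0.647 * 0.01027 * sqrt(2*9.81*1.187) = 0.03207 m^3/s
Therefore the orifice discharge = 0.03207 m^3/s.


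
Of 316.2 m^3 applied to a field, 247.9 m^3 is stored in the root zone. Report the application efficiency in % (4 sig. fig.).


Approach: apply the application efficiency ratio, Ea = (stored/applied)*100.
Ea = (247.9/316.2)*100 = 78.40 %
Therefore the application efficiency = 78.40 %.


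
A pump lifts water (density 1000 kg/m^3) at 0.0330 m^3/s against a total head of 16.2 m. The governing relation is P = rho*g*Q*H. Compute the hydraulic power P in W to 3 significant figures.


P = 1000 * 9.81 * 0.0330 * 16.2 = 5240 W
Therefore the hydraulic power P = 5240 W.


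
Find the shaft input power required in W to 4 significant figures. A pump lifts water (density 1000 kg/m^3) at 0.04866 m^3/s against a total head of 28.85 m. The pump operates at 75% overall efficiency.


Approach: apply hydraulic power then efficiency conversion, P = rho*g*Q*H; P_in = P/eta.
Step 1 — hydraulic power (P = rho*g*Q*H):
  P = 1000 * 9.81 * 0.04866 * 28.85 = 13771.7 W
Step 2 — input power: P_in = P/eta = 13771.7 / 0.75 = 18360 W
Therefore the shaft input power required = 18360 W.


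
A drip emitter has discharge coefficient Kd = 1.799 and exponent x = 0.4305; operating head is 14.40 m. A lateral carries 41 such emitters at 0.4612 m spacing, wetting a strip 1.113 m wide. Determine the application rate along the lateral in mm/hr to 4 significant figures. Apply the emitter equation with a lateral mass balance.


Approach: apply the emitter equation with a lateral mass balance, q = Kd*h^x; Q = n*q; rate = Q/(n*spacing*width).
Step 1 — single emitter flow (q = Kd*h^x):
  q = 1.799 * 14.40^0.4305 = 5.67161 L/hr
Step 2 — total lateral flow: Q = 41 * 5.67161 = 232.536 L/hr
Step 3 — wetted area: A = 41 * 0.4612 * 1.113 = 21.0459 m^2
Step 4 — application rate: Q/A = 232.536/21.0459 = 11.05 mm/hr
Therefore the application rate along the lateral = 11.05 mm/hr.


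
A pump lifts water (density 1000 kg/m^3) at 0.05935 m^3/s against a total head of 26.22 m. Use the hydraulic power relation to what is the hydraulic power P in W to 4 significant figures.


Approach: apply the hydraulic power relation, P = rho*g*Q*H.
P = 1000 * 9.81 * 0.05935 * 26.22 = 15270 W
Therefore the hydraulic power P = 15270 W.


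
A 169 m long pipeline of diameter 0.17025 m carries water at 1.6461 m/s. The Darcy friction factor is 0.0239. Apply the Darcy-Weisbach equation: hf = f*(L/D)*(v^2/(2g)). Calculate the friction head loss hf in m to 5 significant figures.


hf = 0.0239 * (169/0.17025) * (1.6461^2 / (2*9.81))
hf = 3.2765 m
Therefore the friction head loss hf = 3.2765 m.


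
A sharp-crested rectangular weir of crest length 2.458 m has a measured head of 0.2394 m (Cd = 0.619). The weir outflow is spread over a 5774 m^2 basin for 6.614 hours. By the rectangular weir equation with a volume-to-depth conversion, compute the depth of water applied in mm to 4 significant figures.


Approach: apply the rectangular weir equation with a volume-to-depth conversion, Q = (2/3)*Cd*L*sqrt(2g)*H^1.5; d = Q*t/A * 1000.
Step 1 — weir discharge:
  Q = (2/3)*0.619*2.458*sqrt(2*9.81)*0.2394^1.5 = 0.526280 m^3/s
Step 2 — volume: V = 0.526280 * 6.614*3600 = 12530.9 m^3
Step 3 — depth: d = V/A * 1000 = 12530.9/5774 * 1000 = 2170 mm
Therefore the depth of water applied = 2170 mm.


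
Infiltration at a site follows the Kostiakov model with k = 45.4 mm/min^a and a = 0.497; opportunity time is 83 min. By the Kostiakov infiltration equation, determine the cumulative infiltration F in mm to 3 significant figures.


Approach: apply the Kostiakov infiltration equation, F = k*t^a.
F = 45.4 * 83^0.497 = 408 mm
Therefore the cumulative infiltration F = 408 mm.


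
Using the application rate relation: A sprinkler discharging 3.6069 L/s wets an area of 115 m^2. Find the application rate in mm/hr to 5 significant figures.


Approach: apply the application rate relation, rate = (Q/A)*3600.
rate = (3.6069 / 115) * 3600 = 112.91 mm/hr
Therefore the application rate = 112.91 mm/hr.


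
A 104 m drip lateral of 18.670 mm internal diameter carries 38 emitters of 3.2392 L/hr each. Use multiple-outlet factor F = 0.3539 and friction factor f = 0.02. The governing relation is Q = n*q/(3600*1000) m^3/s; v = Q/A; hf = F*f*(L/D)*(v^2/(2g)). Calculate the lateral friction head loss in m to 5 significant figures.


Q = 38*3.2392/(3600*1000) = 3.419156e-05 m^3/s
A = pi*(18.670e-3/2)^2 = 2.737654e-04 m^2, so v = Q/A = 0.1248936 m/s
hf = 0.3539*0.02*(104/0.018670)*(0.1248936^2/(2*9.81)) = 0.031346 m
Therefore the lateral friction head loss = 0.031346 m.


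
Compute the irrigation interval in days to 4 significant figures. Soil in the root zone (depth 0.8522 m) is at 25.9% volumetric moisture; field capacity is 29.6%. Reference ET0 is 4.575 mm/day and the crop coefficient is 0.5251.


Approach: apply soil-water budget scheduling, SMD = (FC-theta)/100*depth*1000; ETc = ET0*Kc; interval = SMD/ETc.
Step 1 — soil moisture deficit:
  SMD = (29.6 - 25.9)/100 * 0.8522 * 1000 = 31.5314 mm
Step 2 — daily crop ET (ETc = ET0*Kc):
  ETc = 4.575 * 0.5251 = 2.40233 mm/day
Step 3 — irrigation interval (SMD/ETc):
  interval = 31.5314 / 2.40233 = 13.13 days
Therefore the irrigation interval = 13.13 days.


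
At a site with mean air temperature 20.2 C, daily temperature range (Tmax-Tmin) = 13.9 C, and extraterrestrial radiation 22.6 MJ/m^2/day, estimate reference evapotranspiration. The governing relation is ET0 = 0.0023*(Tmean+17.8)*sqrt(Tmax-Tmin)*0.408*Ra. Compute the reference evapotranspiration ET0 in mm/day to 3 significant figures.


ET0 = 0.0023*(20.2+17.8)*sqrt(13.9)*0.408*22.6 = 3.00 mm/day
Therefore the reference evapotranspiration ET0 = 3.00 mm/day.


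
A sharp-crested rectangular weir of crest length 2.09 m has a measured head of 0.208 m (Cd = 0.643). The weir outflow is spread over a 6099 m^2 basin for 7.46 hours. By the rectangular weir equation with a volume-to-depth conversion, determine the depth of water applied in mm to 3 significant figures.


Approach: apply the rectangular weir equation with a volume-to-depth conversion, Q = (2/3)*Cd*L*sqrt(2g)*H^1.5; d = Q*t/A * 1000.
Step 1 — weir discharge:
  Q = (2/3)*0.643*2.09*sqrt(2*9.81)*0.208^1.5 = 0.37645 m^3/s
Step 2 — volume: V = 0.37645 * 7.46*3600 = 10110 m^3
Step 3 — depth: d = V/A * 1000 = 10110/6099 * 1000 = 1660 mm
Therefore the depth of water applied = 1660 mm.


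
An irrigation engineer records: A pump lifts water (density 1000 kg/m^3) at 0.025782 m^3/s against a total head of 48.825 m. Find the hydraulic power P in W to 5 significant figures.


Approach: apply the hydraulic power relation, P = rho*g*Q*H.
P = 1000 * 9.81 * 0.025782 * 48.825 = 12349 W
Therefore the hydraulic power P = 12349 W.


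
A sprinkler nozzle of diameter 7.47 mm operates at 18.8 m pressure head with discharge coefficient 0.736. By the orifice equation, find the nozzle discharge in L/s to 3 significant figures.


Approach: apply the orifice equation, Q = Cd*A*sqrt(2*g*h), A = pi*(d/2)^2.
A = pi*(7.47e-3/2)^2 = 4.3826e-05 m^2
Q = 0.736 * 4.3826e-05 * sqrt(2*9.81*18.8) * 1000 = 0.619 L/s
Therefore the nozzle discharge = 0.619 L/s.


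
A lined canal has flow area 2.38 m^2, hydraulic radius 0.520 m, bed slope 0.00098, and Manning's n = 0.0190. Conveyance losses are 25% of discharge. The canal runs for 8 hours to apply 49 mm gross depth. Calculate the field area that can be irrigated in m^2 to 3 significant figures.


Approach: apply Manning's equation with a conveyance and depth budget, Q = (1/n)*A*R^(2/3)*S^(1/2); Q_field = Q*(1-loss); Area = Q_field*t/(d/1000).
Step 1 — canal discharge (Manning's equation):
  Q = (1/0.0190) * 2.38 * 0.520^(2/3) * 0.00098^(1/2) = 2.5357 m^3/s
Step 2 — delivered flow: Q_field = 2.5357*(1 - 25/100) = 1.9018 m^3/s
Step 3 — volume delivered: V = 1.9018 * 8*3600 = 54772 m^3
Step 4 — area served: A = V / (depth/1000) = 54772 / 0.049 = 1120000 m^2
Therefore the field area that can be irrigated = 1120000 m^2.


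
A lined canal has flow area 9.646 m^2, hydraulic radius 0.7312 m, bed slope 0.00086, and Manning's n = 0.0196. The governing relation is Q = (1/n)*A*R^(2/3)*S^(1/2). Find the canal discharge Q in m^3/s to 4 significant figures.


Q = (1/0.0196) * 9.646 * 0.7312^(2/3) * 0.00086^(1/2) = 11.71 m^3/s
Therefore the canal discharge Q = 11.71 m^3/s.


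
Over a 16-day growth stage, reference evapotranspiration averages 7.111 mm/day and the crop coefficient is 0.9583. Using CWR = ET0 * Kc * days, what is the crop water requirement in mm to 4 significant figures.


CWR = 7.111 * 0.9583 * 16 = 109.0 mm
Therefore the crop water requirement = 109.0 mm.


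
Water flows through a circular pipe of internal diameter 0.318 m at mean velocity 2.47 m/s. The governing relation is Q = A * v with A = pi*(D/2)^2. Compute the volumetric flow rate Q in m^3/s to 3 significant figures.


A = pi*(0.318/2)^2 = 0.079423 m^2
Q = 0.079423 * 2.47 = 0.196 m^3/s
Therefore the volumetric flow rate Q = 0.196 m^3/s.


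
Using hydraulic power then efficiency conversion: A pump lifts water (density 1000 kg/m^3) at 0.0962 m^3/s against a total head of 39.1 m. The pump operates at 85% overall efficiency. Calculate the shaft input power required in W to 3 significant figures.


Approach: apply hydraulic power then efficiency conversion, P = rho*g*Q*H; P_in = P/eta.
Step 1 — hydraulic power (P = rho*g*Q*H):
  P = 1000 * 9.81 * 0.0962 * 39.1 = 36900 W
Step 2 — input power: P_in = P/eta = 36900 / 0.85 = 43400 W
Therefore the shaft input power required = 43400 W.


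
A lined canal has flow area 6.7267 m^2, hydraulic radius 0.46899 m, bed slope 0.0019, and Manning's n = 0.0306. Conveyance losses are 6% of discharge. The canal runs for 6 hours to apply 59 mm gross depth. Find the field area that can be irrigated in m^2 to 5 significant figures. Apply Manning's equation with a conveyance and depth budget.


Approach: apply Manning's equation with a conveyance and depth budget, Q = (1/n)*A*R^(2/3)*S^(1/2); Q_field = Q*(1-loss); Area = Q_field*t/(d/1000).
Step 1 — canal discharge (Manning's equation):
  Q = (1/0.0306) * 6.7267 * 0.46899^(2/3) * 0.0019^(1/2) = 5.784065 m^3/s
Step 2 — delivered flow: Q_field = 5.784065*(1 - 6/100) = 5.437021 m^3/s
Step 3 — volume delivered: V = 5.437021 * 6*3600 = 117439.7 m^3
Step 4 — area served: A = V / (depth/1000) = 117439.7 / 0.059 = 1990500 m^2
Therefore the field area that can be irrigated = 1990500 m^2.


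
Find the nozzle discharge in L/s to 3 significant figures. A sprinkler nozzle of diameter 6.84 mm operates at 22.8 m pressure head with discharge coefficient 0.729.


Approach: apply the orifice equation, Q = Cd*A*sqrt(2*g*h), A = pi*(d/2)^2.
A = pi*(6.84e-3/2)^2 = 3.6745e-05 m^2
Q = 0.729 * 3.6745e-05 * sqrt(2*9.81*22.8) * 1000 = 0.567 L/s
Therefore the nozzle discharge = 0.567 L/s.


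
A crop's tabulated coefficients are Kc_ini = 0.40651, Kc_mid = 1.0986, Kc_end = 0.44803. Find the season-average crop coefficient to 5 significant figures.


Approach: apply a simple seasonal average, Kc_avg = (Kc_ini + Kc_mid + Kc_end)/3.
Kc_avg = (0.40651 + 1.0986 + 0.44803)/3 = 0.65105
Therefore the season-average crop coefficient = 0.65105.


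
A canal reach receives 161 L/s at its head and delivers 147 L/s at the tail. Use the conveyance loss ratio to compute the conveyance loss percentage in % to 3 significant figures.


Approach: apply the conveyance loss ratio, loss% = ((Q_head - Q_tail)/Q_head)*100.
loss = ((161 - 147)/161)*100 = 8.70 %
Therefore the conveyance loss percentage = 8.70 %.


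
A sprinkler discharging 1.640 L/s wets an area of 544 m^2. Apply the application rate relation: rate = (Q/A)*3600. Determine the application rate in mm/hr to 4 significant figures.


rate = (1.640 / 544) * 3600 = 10.85 mm/hr
Therefore the application rate = 10.85 mm/hr.


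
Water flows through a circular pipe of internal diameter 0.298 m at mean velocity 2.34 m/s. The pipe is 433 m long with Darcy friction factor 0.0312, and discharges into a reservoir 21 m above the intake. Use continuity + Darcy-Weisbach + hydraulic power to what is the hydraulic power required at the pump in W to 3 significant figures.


Approach: apply continuity + Darcy-Weisbach + hydraulic power, Q = A*v; hf = f*(L/D)*(v^2/(2g)); H = static + hf; P = rho*g*Q*H.
Step 1 — flow rate (continuity, Q = A*v):
  A = pi*(0.298/2)^2 = 0.069746 m^2
  Q = 0.069746 * 2.34 = 0.16321 m^3/s
Step 2 — friction head loss (Darcy-Weisbach):
  hf = 0.0312 * (433/0.298) * (2.34^2 / (2*9.81))
  hf = 12.652 m
Step 3 — total head: H = 21 + 12.652 = 33.652 m
Step 4 — hydraulic power (P = rho*g*Q*H):
  P = 1000 * 9.81 * 0.16321 * 33.652 = 53900 W
Therefore the hydraulic power required at the pump = 53900 W.


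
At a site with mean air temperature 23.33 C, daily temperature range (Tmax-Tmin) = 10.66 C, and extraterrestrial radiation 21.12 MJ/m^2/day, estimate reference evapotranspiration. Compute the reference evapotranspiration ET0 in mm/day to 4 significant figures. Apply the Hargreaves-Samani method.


Approach: apply the Hargreaves-Samani method, ET0 = 0.0023*(Tmean+17.8)*sqrt(Tmax-Tmin)*0.408*Ra.
ET0 = 0.0023*(23.33+17.8)*sqrt(10.66)*0.408*21.12 = 2.661 mm/day
Therefore the reference evapotranspiration ET0 = 2.661 mm/day.


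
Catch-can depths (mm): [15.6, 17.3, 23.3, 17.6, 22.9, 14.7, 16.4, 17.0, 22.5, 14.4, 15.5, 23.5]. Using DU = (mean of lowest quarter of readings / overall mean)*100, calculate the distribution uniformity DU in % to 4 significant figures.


sorted lowest 3 of 12: [14.4, 14.7, 15.5] -> mean = 14.8667 mm
overall mean = 18.3917 mm
DU = (14.8667/18.3917)*100 = 80.83 %
Therefore the distribution uniformity DU = 80.83 %.


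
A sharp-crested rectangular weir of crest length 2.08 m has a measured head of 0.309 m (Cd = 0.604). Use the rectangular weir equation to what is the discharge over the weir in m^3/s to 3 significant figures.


Approach: apply the rectangular weir equation, Q = (2/3)*Cd*L*sqrt(2g)*H^1.5.
Q = (2/3)*0.604*2.08*sqrt(2*9.81)*0.309^1.5 = 0.637 m^3/s
Therefore the discharge over the weir = 0.637 m^3/s.


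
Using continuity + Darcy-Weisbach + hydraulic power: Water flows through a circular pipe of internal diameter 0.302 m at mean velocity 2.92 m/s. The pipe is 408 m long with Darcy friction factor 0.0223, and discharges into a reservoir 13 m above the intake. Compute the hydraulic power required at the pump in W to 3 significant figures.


Approach: apply continuity + Darcy-Weisbach + hydraulic power, Q = A*v; hf = f*(L/D)*(v^2/(2g)); H = static + hf; P = rho*g*Q*H.
Step 1 — flow rate (continuity, Q = A*v):
  A = pi*(0.302/2)^2 = 0.071631 m^2
  Q = 0.071631 * 2.92 = 0.20916 m^3/s
Step 2 — friction head loss (Darcy-Weisbach):
  hf = 0.0223 * (408/0.302) * (2.92^2 / (2*9.81))
  hf = 13.093 m
Step 3 — total head: H = 13 + 13.093 = 26.093 m
Step 4 — hydraulic power (P = rho*g*Q*H):
  P = 1000 * 9.81 * 0.20916 * 26.093 = 53500 W
Therefore the hydraulic power required at the pump = 53500 W.


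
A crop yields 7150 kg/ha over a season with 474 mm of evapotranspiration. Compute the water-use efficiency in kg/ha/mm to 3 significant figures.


Approach: apply the water-use efficiency ratio, WUE = yield/ET.
WUE = 7150 / 474 = 15.1 kg/ha/mm
Therefore the water-use efficiency = 15.1 kg/ha/mm.


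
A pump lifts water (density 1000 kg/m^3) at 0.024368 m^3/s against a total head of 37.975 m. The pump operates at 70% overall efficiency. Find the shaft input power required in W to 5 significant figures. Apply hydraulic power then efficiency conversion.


Approach: apply hydraulic power then efficiency conversion, P = rho*g*Q*H; P_in = P/eta.
Step 1 — hydraulic power (P = rho*g*Q*H):
  P = 1000 * 9.81 * 0.024368 * 37.975 = 9077.927 W
Step 2 — input power: P_in = P/eta = 9077.927 / 0.7 = 12968 W
Therefore the shaft input power required = 12968 W.


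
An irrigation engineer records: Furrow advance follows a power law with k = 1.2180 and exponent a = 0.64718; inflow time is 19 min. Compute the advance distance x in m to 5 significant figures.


Approach: apply the power-law advance function, x = k*t^a.
x = 1.2180 * 19^0.64718 = 8.1890 m
Therefore the advance distance x = 8.1890 m.


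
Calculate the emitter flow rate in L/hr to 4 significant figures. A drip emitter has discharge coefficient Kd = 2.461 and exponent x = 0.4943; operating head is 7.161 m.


Approach: apply the emitter characteristic equation, q = Kd * h^x.
q = 2.461 * 7.161^0.4943 = 6.512 L/hr
Therefore the emitter flow rate = 6.512 L/hr.


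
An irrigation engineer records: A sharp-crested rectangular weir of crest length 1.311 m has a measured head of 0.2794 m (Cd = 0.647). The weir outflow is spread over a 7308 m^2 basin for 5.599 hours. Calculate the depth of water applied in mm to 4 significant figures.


Approach: apply the rectangular weir equation with a volume-to-depth conversion, Q = (2/3)*Cd*L*sqrt(2g)*H^1.5; d = Q*t/A * 1000.
Step 1 — weir discharge:
  Q = (2/3)*0.647*1.311*sqrt(2*9.81)*0.2794^1.5 = 0.369917 m^3/s
Step 2 — volume: V = 0.369917 * 5.599*3600 = 7456.20 m^3
Step 3 — depth: d = V/A * 1000 = 7456.20/7308 * 1000 = 1020 mm
Therefore the depth of water applied = 1020 mm.


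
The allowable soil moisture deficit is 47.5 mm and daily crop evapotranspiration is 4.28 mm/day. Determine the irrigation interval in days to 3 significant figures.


Approach: apply the irrigation interval relation, interval = SMD / ETc.
interval = 47.5 / 4.28 = 11.1 days
Therefore the irrigation interval = 11.1 days.


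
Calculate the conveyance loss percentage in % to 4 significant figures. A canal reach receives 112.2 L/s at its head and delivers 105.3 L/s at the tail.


Approach: apply the conveyance loss ratio, loss% = ((Q_head - Q_tail)/Q_head)*100.
loss = ((112.2 - 105.3)/112.2)*100 = 6.150 %
Therefore the conveyance loss percentage = 6.150 %.


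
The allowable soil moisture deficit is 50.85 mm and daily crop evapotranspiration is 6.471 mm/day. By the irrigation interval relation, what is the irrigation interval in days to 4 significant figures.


Approach: apply the irrigation interval relation, interval = SMD / ETc.
interval = 50.85 / 6.471 = 7.858 days
Therefore the irrigation interval = 7.858 days.


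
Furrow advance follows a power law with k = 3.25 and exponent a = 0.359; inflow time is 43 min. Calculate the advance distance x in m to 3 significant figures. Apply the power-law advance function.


Approach: apply the power-law advance function, x = k*t^a.
x = 3.25 * 43^0.359 = 12.5 m
Therefore the advance distance x = 12.5 m.


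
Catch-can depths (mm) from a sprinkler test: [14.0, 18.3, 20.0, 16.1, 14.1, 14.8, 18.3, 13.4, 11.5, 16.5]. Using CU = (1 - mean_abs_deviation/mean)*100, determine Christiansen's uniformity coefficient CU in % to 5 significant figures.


mean = 15.70000 mm
mean |d_i - mean| = 2.140000 mm
CU = (1 - 2.140000/15.70000)*100 = 86.369 %
Therefore Christiansen's uniformity coefficient CU = 86.369 %.


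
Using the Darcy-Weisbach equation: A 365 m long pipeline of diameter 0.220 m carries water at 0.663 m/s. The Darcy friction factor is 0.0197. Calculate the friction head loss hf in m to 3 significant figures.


Approach: apply the Darcy-Weisbach equation, hf = f*(L/D)*(v^2/(2g)).
hf = 0.0197 * (365/0.220) * (0.663^2 / (2*9.81))
hf = 0.732 m
Therefore the friction head loss hf = 0.732 m.


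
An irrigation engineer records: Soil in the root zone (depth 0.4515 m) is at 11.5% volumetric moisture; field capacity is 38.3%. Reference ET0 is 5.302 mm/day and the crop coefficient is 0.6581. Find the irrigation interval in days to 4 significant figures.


Approach: apply soil-water budget scheduling, SMD = (FC-theta)/100*depth*1000; ETc = ET0*Kc; interval = SMD/ETc.
Step 1 — soil moisture deficit:
  SMD = (38.3 - 11.5)/100 * 0.4515 * 1000 = 121.002 mm
Step 2 — daily crop ET (ETc = ET0*Kc):
  ETc = 5.302 * 0.6581 = 3.48925 mm/day
Step 3 — irrigation interval (SMD/ETc):
  interval = 121.002 / 3.48925 = 34.68 days
Therefore the irrigation interval = 34.68 days.


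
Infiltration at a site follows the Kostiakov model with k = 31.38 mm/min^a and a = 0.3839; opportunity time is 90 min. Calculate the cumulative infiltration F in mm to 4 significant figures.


Approach: apply the Kostiakov infiltration equation, F = k*t^a.
F = 31.38 * 90^0.3839 = 176.6 mm
Therefore the cumulative infiltration F = 176.6 mm.


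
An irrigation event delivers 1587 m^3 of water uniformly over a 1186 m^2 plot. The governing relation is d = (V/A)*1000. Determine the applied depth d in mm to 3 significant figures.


d = (1587 / 1186) * 1000 = 1340 mm
Therefore the applied depth d = 1340 mm.


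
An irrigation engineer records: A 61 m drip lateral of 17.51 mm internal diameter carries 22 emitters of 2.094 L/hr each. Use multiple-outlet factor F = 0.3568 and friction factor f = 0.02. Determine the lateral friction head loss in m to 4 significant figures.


Approach: apply Darcy-Weisbach with the multiple-outlet F-factor, Q = n*q/(3600*1000) m^3/s; v = Q/A; hf = F*f*(L/D)*(v^2/(2g)).
Q = 22*2.094/(3600*1000) = 1.27967e-05 m^3/s
A = pi*(17.51e-3/2)^2 = 2.40803e-04 m^2, so v = Q/A = 0.0531416 m/s
hf = 0.3568*0.02*(61/0.01751)*(0.0531416^2/(2*9.81)) = 0.003578 m
Therefore the lateral friction head loss = 0.003578 m.


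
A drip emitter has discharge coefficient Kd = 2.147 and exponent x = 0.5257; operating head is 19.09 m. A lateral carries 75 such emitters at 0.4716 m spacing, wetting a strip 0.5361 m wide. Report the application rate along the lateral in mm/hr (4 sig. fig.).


Approach: apply the emitter equation with a lateral mass balance, q = Kd*h^x; Q = n*q; rate = Q/(n*spacing*width).
Step 1 — single emitter flow (q = Kd*h^x):
  q = 2.147 * 19.09^0.5257 = 10.1193 L/hr
Step 2 — total lateral flow: Q = 75 * 10.1193 = 758.950 L/hr
Step 3 — wetted area: A = 75 * 0.4716 * 0.5361 = 18.9619 m^2
Step 4 — application rate: Q/A = 758.950/18.9619 = 40.03 mm/hr
Therefore the application rate along the lateral = 40.03 mm/hr.


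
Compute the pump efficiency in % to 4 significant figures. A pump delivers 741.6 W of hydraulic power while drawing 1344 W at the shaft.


Approach: apply the efficiency ratio, eta = (P_out/P_in)*100.
eta = (741.6 / 1344) * 100 = 55.18 %
Therefore the pump efficiency = 55.18 %.


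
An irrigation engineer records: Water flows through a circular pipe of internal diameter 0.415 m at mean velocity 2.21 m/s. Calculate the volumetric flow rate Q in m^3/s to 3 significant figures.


Approach: apply the continuity equation for pipe flow, Q = A * v with A = pi*(D/2)^2.
A = pi*(0.415/2)^2 = 0.13527 m^2
Q = 0.13527 * 2.21 = 0.299 m^3/s
Therefore the volumetric flow rate Q = 0.299 m^3/s.


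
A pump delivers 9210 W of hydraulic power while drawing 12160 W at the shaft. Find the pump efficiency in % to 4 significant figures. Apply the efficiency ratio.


Approach: apply the efficiency ratio, eta = (P_out/P_in)*100.
eta = (9210 / 12160) * 100 = 75.74 %
Therefore the pump efficiency = 75.74 %.


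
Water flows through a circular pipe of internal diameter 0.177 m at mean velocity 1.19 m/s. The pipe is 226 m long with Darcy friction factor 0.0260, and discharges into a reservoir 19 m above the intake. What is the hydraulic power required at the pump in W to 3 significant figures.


Approach: apply continuity + Darcy-Weisbach + hydraulic power, Q = A*v; hf = f*(L/D)*(v^2/(2g)); H = static + hf; P = rho*g*Q*H.
Step 1 — flow rate (continuity, Q = A*v):
  A = pi*(0.177/2)^2 = 0.024606 m^2
  Q = 0.024606 * 1.19 = 0.029281 m^3/s
Step 2 — friction head loss (Darcy-Weisbach):
  hf = 0.0260 * (226/0.177) * (1.19^2 / (2*9.81))
  hf = 2.3961 m
Step 3 — total head: H = 19 + 2.3961 = 21.396 m
Step 4 — hydraulic power (P = rho*g*Q*H):
  P = 1000 * 9.81 * 0.029281 * 21.396 = 6150 W
Therefore the hydraulic power required at the pump = 6150 W.


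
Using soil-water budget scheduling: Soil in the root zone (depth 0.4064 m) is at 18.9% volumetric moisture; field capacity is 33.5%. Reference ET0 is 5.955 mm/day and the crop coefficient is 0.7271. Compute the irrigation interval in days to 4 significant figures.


Approach: apply soil-water budget scheduling, SMD = (FC-theta)/100*depth*1000; ETc = ET0*Kc; interval = SMD/ETc.
Step 1 — soil moisture deficit:
  SMD = (33.5 - 18.9)/100 * 0.4064 * 1000 = 59.3344 mm
Step 2 — daily crop ET (ETc = ET0*Kc):
  ETc = 5.955 * 0.7271 = 4.32988 mm/day
Step 3 — irrigation interval (SMD/ETc):
  interval = 59.3344 / 4.32988 = 13.70 days
Therefore the irrigation interval = 13.70 days.


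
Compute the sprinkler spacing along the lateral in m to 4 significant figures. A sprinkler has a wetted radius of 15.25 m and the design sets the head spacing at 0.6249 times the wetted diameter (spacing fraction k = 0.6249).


Approach: apply the sprinkler spacing rule (spacing as a fraction of wetted diameter), S = k*(2*R).
S = 0.6249 * (2 * 15.25) = 19.06 m
Therefore the sprinkler spacing along the lateral = 19.06 m.


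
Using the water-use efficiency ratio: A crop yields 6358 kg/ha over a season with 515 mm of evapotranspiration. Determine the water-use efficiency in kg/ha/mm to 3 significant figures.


Approach: apply the water-use efficiency ratio, WUE = yield/ET.
WUE = 6358 / 515 = 12.3 kg/ha/mm
Therefore the water-use efficiency = 12.3 kg/ha/mm.


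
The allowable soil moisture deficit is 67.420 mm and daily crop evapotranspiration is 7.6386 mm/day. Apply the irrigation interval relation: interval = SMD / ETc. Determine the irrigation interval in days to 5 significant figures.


interval = 67.420 / 7.6386 = 8.8262 days
Therefore the irrigation interval = 8.8262 days.


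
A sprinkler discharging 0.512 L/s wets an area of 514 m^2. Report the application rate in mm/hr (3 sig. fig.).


Approach: apply the application rate relation, rate = (Q/A)*3600.
rate = (0.512 / 514) * 3600 = 3.59 mm/hr
Therefore the application rate = 3.59 mm/hr.


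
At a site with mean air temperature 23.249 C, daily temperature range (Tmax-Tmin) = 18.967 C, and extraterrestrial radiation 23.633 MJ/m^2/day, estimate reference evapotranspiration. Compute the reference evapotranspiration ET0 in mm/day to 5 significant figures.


Approach: apply the Hargreaves-Samani method, ET0 = 0.0023*(Tmean+17.8)*sqrt(Tmax-Tmin)*0.408*Ra.
ET0 = 0.0023*(23.249+17.8)*sqrt(18.967)*0.408*23.633 = 3.9647 mm/day
Therefore the reference evapotranspiration ET0 = 3.9647 mm/day.


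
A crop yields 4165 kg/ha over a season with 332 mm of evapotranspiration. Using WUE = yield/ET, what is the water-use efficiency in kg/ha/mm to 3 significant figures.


WUE = 4165 / 332 = 12.5 kg/ha/mm
Therefore the water-use efficiency = 12.5 kg/ha/mm.


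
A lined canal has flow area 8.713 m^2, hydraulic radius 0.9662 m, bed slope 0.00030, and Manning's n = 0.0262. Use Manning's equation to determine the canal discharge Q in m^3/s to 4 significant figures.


Approach: apply Manning's equation, Q = (1/n)*A*R^(2/3)*S^(1/2).
Q = (1/0.0262) * 8.713 * 0.9662^(2/3) * 0.00030^(1/2) = 5.630 m^3/s
Therefore the canal discharge Q = 5.630 m^3/s.


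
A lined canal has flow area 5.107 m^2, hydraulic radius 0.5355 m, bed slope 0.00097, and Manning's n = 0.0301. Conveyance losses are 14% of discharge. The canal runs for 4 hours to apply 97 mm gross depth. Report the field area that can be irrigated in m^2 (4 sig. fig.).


Approach: apply Manning's equation with a conveyance and depth budget, Q = (1/n)*A*R^(2/3)*S^(1/2); Q_field = Q*(1-loss); Area = Q_field*t/(d/1000).
Step 1 — canal discharge (Manning's equation):
  Q = (1/0.0301) * 5.107 * 0.5355^(2/3) * 0.00097^(1/2) = 3.48464 m^3/s
Step 2 — delivered flow: Q_field = 3.48464*(1 - 14/100) = 2.99679 m^3/s
Step 3 — volume delivered: V = 2.99679 * 4*3600 = 43153.8 m^3
Step 4 — area served: A = V / (depth/1000) = 43153.8 / 0.097 = 444900 m^2
Therefore the field area that can be irrigated = 444900 m^2.
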